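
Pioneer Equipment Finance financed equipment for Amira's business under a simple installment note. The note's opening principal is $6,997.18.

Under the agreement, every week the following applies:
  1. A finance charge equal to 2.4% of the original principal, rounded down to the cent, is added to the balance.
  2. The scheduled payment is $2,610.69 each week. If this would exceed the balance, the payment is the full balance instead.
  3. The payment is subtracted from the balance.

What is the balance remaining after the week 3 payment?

$0.00

# | Opening | Interest | Payment | End bal
1 | $6,997.18 | $167.93 | $2,610.69 | $4,554.42
2 | $4,554.42 | $167.93 | $2,610.69 | $2,111.66
3 | $2,111.66 | $167.93 | $2,279.59 | $0.00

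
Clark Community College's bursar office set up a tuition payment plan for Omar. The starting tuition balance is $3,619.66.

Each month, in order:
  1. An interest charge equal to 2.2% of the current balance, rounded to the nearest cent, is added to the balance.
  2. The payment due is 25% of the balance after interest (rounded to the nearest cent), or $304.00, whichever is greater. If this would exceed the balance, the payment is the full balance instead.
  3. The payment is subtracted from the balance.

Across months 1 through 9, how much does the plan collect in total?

$3,916.84

Month 1: $3,619.66 +$79.63 interest = $3,699.29; pay $924.82 → $2,774.47
Month 2: $2,774.47 +$61.04 interest = $2,835.51; pay $708.88 → $2,126.63
Month 3: $2,126.63 +$46.79 interest = $2,173.42; pay $543.36 → $1,630.06
Month 4: $1,630.06 +$35.86 interest = $1,665.92; pay $416.48 → $1,249.44
Month 5: $1,249.44 +$27.49 interest = $1,276.93; pay $319.23 → $957.70
Month 6: $957.70 +$21.07 interest = $978.77; pay $304.00 → $674.77
Month 7: $674.77 +$14.84 interest = $689.61; pay $304.00 → $385.61
Month 8: $385.61 +$8.48 interest = $394.09; pay $304.00 → $90.09
Month 9: $90.09 +$1.98 interest = $92.07; pay $92.07 → $0.00
Total paid: $3,916.84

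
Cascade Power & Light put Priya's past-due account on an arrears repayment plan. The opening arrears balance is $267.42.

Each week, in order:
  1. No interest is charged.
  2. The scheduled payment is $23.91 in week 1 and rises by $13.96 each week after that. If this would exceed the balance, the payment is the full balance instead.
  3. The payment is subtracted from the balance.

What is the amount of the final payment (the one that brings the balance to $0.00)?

$8.27

Week 1: $267.42 − $23.91 → $243.51
Week 2: $243.51 − $37.87 → $205.64
Week 3: $205.64 − $51.83 → $153.81
Week 4: $153.81 − $65.79 → $88.02
Week 5: $88.02 − $79.75 → $8.27
Week 6: $8.27 − $8.27 → $0.00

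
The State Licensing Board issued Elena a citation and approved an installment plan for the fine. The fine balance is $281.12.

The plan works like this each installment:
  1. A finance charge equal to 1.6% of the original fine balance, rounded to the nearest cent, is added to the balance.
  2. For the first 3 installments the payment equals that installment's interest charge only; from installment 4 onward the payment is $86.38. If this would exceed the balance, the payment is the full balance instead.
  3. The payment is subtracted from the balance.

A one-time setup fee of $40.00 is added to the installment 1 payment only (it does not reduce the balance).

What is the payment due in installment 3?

# | Opening | Interest | Payment | Fee | End bal
1 | $281.12 | $4.50 | $4.50 | $40.00 | $281.12
2 | $281.12 | $4.50 | $4.50 | — | $281.12
3 | $281.12 | $4.50 | $4.50 | — | $281.12

$4.50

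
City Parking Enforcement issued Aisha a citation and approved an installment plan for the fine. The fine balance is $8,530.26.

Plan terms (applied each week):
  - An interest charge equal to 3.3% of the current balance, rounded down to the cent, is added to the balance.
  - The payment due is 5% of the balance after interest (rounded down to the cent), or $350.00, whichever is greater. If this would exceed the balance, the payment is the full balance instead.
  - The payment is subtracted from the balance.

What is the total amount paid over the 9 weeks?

Week 1: opening $8,530.26; interest $281.49 → $8,811.75; payment $440.58; balance $8,371.17
Week 2: opening $8,371.17; interest $276.24 → $8,647.41; payment $432.37; balance $8,215.04
Week 3: opening $8,215.04; interest $271.09 → $8,486.13; payment $424.30; balance $8,061.83
Week 4: opening $8,061.83; interest $266.04 → $8,327.87; payment $416.39; balance $7,911.48
Week 5: opening $7,911.48; interest $261.07 → $8,172.55; payment $408.62; balance $7,763.93
Week 6: opening $7,763.93; interest $256.20 → $8,020.13; payment $401.00; balance $7,619.13
Week 7: opening $7,619.13; interest $251.43 → $7,870.56; payment $393.52; balance $7,477.04
Week 8: opening $7,477.04; interest $246.74 → $7,723.78; payment $386.18; balance $7,337.60
Week 9: opening $7,337.60; interest $242.14 → $7,579.74; payment $378.98; balance $7,200.76
Total paid: $3,681.94

$3,681.94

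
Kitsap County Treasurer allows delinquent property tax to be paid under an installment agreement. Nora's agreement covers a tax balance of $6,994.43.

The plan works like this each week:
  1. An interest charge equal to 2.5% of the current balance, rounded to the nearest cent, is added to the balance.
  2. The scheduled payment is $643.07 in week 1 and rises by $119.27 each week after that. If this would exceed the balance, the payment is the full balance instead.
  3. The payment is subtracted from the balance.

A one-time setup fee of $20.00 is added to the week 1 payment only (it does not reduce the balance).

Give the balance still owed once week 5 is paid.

$3,310.48

Week 1: opening $6,994.43; interest $174.86 → $7,169.29; payment $643.07 (+ $20.00 fee); balance $6,526.22
Week 2: opening $6,526.22; interest $163.16 → $6,689.38; payment $762.34; balance $5,927.04
Week 3: opening $5,927.04; interest $148.18 → $6,075.22; payment $881.61; balance $5,193.61
Week 4: opening $5,193.61; interest $129.84 → $5,323.45; payment $1,000.88; balance $4,322.57
Week 5: opening $4,322.57; interest $108.06 → $4,430.63; payment $1,120.15; balance $3,310.48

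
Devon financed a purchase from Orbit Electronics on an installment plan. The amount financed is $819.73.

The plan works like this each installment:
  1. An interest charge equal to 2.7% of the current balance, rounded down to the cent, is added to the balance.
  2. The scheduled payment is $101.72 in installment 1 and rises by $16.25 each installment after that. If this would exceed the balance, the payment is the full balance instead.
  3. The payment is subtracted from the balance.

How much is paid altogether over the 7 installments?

$911.64

Installment 1: opening $819.73; interest $22.13 → $841.86; payment $101.72; balance $740.14
Installment 2: opening $740.14; interest $19.98 → $760.12; payment $117.97; balance $642.15
Installment 3: opening $642.15; interest $17.33 → $659.48; payment $134.22; balance $525.26
Installment 4: opening $525.26; interest $14.18 → $539.44; payment $150.47; balance $388.97
Installment 5: opening $388.97; interest $10.50 → $399.47; payment $166.72; balance $232.75
Installment 6: opening $232.75; interest $6.28 → $239.03; payment $182.97; balance $56.06
Installment 7: opening $56.06; interest $1.51 → $57.57; payment $57.57; balance $0.00
Total paid: $911.64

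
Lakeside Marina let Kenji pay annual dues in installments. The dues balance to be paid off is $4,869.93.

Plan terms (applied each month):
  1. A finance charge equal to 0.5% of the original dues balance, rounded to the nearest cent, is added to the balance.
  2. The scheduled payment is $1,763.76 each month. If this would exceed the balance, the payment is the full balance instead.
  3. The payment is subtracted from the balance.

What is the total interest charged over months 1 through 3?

Month 1: $4,869.93 +$24.35 interest = $4,894.28; pay $1,763.76 → $3,130.52
Month 2: $3,130.52 +$24.35 interest = $3,154.87; pay $1,763.76 → $1,391.11
Month 3: $1,391.11 +$24.35 interest = $1,415.46; pay $1,415.46 → $0.00
Total interest: $24.35 + $24.35 + $24.35 = $73.05

$73.05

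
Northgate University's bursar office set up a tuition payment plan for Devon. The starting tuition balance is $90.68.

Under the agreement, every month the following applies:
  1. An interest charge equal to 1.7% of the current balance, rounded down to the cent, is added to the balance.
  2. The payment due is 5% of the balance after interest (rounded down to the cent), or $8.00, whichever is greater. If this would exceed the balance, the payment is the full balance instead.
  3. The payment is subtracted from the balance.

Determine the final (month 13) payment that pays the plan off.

$5.55

Month 1: opening $90.68; interest $1.54 → $92.22; payment $8.00; balance $84.22
Month 2: opening $84.22; interest $1.43 → $85.65; payment $8.00; balance $77.65
Month 3: opening $77.65; interest $1.32 → $78.97; payment $8.00; balance $70.97
Month 4: opening $70.97; interest $1.20 → $72.17; payment $8.00; balance $64.17
Month 5: opening $64.17; interest $1.09 → $65.26; payment $8.00; balance $57.26
Month 6: opening $57.26; interest $0.97 → $58.23; payment $8.00; balance $50.23
Month 7: opening $50.23; interest $0.85 → $51.08; payment $8.00; balance $43.08
Month 8: opening $43.08; interest $0.73 → $43.81; payment $8.00; balance $35.81
Month 9: opening $35.81; interest $0.60 → $36.41; payment $8.00; balance $28.41
Month 10: opening $28.41; interest $0.48 → $28.89; payment $8.00; balance $20.89
Month 11: opening $20.89; interest $0.35 → $21.24; payment $8.00; balance $13.24
Month 12: opening $13.24; interest $0.22 → $13.46; payment $8.00; balance $5.46
Month 13: opening $5.46; interest $0.09 → $5.55; payment $5.55; balance $0.00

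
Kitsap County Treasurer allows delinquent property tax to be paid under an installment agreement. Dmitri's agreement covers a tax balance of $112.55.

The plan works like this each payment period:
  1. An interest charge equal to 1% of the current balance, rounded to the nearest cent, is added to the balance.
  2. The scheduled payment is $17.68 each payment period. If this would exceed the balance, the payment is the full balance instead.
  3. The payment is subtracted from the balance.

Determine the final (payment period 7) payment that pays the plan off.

$10.81

Payment period 1: $112.55 +$1.13 interest = $113.68; pay $17.68 → $96.00
Payment period 2: $96.00 +$0.96 interest = $96.96; pay $17.68 → $79.28
Payment period 3: $79.28 +$0.79 interest = $80.07; pay $17.68 → $62.39
Payment period 4: $62.39 +$0.62 interest = $63.01; pay $17.68 → $45.33
Payment period 5: $45.33 +$0.45 interest = $45.78; pay $17.68 → $28.10
Payment period 6: $28.10 +$0.28 interest = $28.38; pay $17.68 → $10.70
Payment period 7: $10.70 +$0.11 interest = $10.81; pay $10.81 → $0.00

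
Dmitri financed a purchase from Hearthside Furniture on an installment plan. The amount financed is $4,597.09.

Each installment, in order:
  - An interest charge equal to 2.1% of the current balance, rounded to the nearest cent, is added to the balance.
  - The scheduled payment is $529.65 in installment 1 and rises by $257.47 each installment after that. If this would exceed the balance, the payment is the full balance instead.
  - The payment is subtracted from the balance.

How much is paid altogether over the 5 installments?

Installment 1: opening $4,597.09; interest $96.54 → $4,693.63; payment $529.65; balance $4,163.98
Installment 2: opening $4,163.98; interest $87.44 → $4,251.42; payment $787.12; balance $3,464.30
Installment 3: opening $3,464.30; interest $72.75 → $3,537.05; payment $1,044.59; balance $2,492.46
Installment 4: opening $2,492.46; interest $52.34 → $2,544.80; payment $1,302.06; balance $1,242.74
Installment 5: opening $1,242.74; interest $26.10 → $1,268.84; payment $1,268.84; balance $0.00
Total paid: $4,932.26

$4,932.26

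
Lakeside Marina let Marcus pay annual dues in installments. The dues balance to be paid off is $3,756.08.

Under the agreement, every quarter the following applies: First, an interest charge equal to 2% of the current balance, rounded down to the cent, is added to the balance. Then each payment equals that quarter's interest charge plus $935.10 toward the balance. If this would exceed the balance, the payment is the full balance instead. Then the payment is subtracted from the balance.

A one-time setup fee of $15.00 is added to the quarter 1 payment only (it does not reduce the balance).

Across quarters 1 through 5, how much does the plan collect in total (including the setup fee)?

$3,959.64

# | Opening | Interest | Payment | Fee | End bal
1 | $3,756.08 | $75.12 | $1,010.22 | $15.00 | $2,820.98
2 | $2,820.98 | $56.41 | $991.51 | — | $1,885.88
3 | $1,885.88 | $37.71 | $972.81 | — | $950.78
4 | $950.78 | $19.01 | $954.11 | — | $15.68
5 | $15.68 | $0.31 | $15.99 | — | $0.00
Total paid: $3,959.64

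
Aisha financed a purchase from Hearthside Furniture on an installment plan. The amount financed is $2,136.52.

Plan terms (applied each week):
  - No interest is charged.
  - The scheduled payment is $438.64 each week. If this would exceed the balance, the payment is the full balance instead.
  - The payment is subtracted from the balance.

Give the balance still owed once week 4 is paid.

$381.96

# | Opening | Payment | End bal
1 | $2,136.52 | $438.64 | $1,697.88
2 | $1,697.88 | $438.64 | $1,259.24
3 | $1,259.24 | $438.64 | $820.60
4 | $820.60 | $438.64 | $381.96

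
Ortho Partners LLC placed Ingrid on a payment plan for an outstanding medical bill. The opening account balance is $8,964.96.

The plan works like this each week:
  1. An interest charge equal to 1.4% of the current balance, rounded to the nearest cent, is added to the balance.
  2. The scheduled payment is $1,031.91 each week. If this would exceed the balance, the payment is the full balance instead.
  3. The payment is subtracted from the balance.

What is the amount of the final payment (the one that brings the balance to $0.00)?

$339.99

# | Opening | Interest | Payment | End bal
1 | $8,964.96 | $125.51 | $1,031.91 | $8,058.56
2 | $8,058.56 | $112.82 | $1,031.91 | $7,139.47
3 | $7,139.47 | $99.95 | $1,031.91 | $6,207.51
4 | $6,207.51 | $86.91 | $1,031.91 | $5,262.51
5 | $5,262.51 | $73.68 | $1,031.91 | $4,304.28
6 | $4,304.28 | $60.26 | $1,031.91 | $3,332.63
7 | $3,332.63 | $46.66 | $1,031.91 | $2,347.38
8 | $2,347.38 | $32.86 | $1,031.91 | $1,348.33
9 | $1,348.33 | $18.88 | $1,031.91 | $335.30
10 | $335.30 | $4.69 | $339.99 | $0.00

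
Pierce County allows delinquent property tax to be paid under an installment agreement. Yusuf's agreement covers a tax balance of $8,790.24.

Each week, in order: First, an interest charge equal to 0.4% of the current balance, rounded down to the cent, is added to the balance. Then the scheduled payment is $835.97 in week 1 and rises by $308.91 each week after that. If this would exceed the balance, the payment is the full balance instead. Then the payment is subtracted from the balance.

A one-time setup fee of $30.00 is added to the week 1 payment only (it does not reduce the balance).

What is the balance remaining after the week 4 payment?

Week 1: $8,790.24 +$35.16 interest = $8,825.40; pay $835.97 (+ $30.00 fee) → $7,989.43
Week 2: $7,989.43 +$31.95 interest = $8,021.38; pay $1,144.88 → $6,876.50
Week 3: $6,876.50 +$27.50 interest = $6,904.00; pay $1,453.79 → $5,450.21
Week 4: $5,450.21 +$21.80 interest = $5,472.01; pay $1,762.70 → $3,709.31

$3,709.31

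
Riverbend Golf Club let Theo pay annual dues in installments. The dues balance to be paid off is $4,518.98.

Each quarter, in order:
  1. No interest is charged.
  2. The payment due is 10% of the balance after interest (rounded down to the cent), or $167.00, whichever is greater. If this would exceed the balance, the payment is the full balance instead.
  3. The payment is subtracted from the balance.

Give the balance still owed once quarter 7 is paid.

Quarter 1: $4,518.98 − $451.89 → $4,067.09
Quarter 2: $4,067.09 − $406.70 → $3,660.39
Quarter 3: $3,660.39 − $366.03 → $3,294.36
Quarter 4: $3,294.36 − $329.43 → $2,964.93
Quarter 5: $2,964.93 − $296.49 → $2,668.44
Quarter 6: $2,668.44 − $266.84 → $2,401.60
Quarter 7: $2,401.60 − $240.16 → $2,161.44

$2,161.44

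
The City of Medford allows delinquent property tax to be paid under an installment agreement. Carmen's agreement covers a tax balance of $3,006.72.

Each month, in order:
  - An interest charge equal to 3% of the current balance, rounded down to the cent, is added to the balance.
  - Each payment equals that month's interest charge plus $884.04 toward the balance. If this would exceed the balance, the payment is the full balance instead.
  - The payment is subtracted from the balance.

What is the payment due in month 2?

Month 1: $3,006.72 +$90.20 interest = $3,096.92; pay $974.24 → $2,122.68
Month 2: $2,122.68 +$63.68 interest = $2,186.36; pay $947.72 → $1,238.64

$947.72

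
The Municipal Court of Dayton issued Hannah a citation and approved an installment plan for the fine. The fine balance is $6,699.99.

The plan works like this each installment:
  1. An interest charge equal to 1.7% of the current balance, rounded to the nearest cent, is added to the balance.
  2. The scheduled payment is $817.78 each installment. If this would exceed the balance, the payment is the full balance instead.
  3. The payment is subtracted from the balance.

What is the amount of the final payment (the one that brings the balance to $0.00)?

$734.53

Installment 1: opening $6,699.99; interest $113.90 → $6,813.89; payment $817.78; balance $5,996.11
Installment 2: opening $5,996.11; interest $101.93 → $6,098.04; payment $817.78; balance $5,280.26
Installment 3: opening $5,280.26; interest $89.76 → $5,370.02; payment $817.78; balance $4,552.24
Installment 4: opening $4,552.24; interest $77.39 → $4,629.63; payment $817.78; balance $3,811.85
Installment 5: opening $3,811.85; interest $64.80 → $3,876.65; payment $817.78; balance $3,058.87
Installment 6: opening $3,058.87; interest $52.00 → $3,110.87; payment $817.78; balance $2,293.09
Installment 7: opening $2,293.09; interest $38.98 → $2,332.07; payment $817.78; balance $1,514.29
Installment 8: opening $1,514.29; interest $25.74 → $1,540.03; payment $817.78; balance $722.25
Installment 9: opening $722.25; interest $12.28 → $734.53; payment $734.53; balance $0.00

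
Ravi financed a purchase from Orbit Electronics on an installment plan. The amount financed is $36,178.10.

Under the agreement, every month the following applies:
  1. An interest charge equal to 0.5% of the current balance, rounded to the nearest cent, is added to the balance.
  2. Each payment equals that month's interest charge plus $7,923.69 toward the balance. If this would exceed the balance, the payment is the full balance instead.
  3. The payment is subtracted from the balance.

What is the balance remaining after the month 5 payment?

# | Opening | Interest | Payment | End bal
1 | $36,178.10 | $180.89 | $8,104.58 | $28,254.41
2 | $28,254.41 | $141.27 | $8,064.96 | $20,330.72
3 | $20,330.72 | $101.65 | $8,025.34 | $12,407.03
4 | $12,407.03 | $62.04 | $7,985.73 | $4,483.34
5 | $4,483.34 | $22.42 | $4,505.76 | $0.00

$0.00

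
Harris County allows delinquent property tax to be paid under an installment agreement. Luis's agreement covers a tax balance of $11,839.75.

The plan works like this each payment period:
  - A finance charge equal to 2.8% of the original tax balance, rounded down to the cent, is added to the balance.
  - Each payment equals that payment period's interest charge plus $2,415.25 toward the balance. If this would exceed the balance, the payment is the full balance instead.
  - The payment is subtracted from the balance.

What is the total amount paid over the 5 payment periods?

$13,497.30

Payment period 1: opening $11,839.75; interest $331.51 → $12,171.26; payment $2,746.76; balance $9,424.50
Payment period 2: opening $9,424.50; interest $331.51 → $9,756.01; payment $2,746.76; balance $7,009.25
Payment period 3: opening $7,009.25; interest $331.51 → $7,340.76; payment $2,746.76; balance $4,594.00
Payment period 4: opening $4,594.00; interest $331.51 → $4,925.51; payment $2,746.76; balance $2,178.75
Payment period 5: opening $2,178.75; interest $331.51 → $2,510.26; payment $2,510.26; balance $0.00
Total paid: $13,497.30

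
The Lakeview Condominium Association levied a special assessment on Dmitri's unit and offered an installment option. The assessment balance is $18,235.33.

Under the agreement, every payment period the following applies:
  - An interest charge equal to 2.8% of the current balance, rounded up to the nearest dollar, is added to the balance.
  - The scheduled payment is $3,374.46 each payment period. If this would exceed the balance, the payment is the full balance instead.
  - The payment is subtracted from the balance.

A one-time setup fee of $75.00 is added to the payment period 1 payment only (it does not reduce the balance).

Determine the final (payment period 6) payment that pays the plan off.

# | Opening | Interest | Payment | Fee | End bal
1 | $18,235.33 | $511.00 | $3,374.46 | $75.00 | $15,371.87
2 | $15,371.87 | $431.00 | $3,374.46 | — | $12,428.41
3 | $12,428.41 | $348.00 | $3,374.46 | — | $9,401.95
4 | $9,401.95 | $264.00 | $3,374.46 | — | $6,291.49
5 | $6,291.49 | $177.00 | $3,374.46 | — | $3,094.03
6 | $3,094.03 | $87.00 | $3,181.03 | — | $0.00

$3,181.03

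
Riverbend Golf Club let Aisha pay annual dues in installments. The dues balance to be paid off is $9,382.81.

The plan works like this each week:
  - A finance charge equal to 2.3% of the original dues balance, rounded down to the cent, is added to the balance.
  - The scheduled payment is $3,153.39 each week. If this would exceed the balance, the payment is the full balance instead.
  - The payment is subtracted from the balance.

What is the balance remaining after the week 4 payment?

$0.00

Week 1: $9,382.81 +$215.80 interest = $9,598.61; pay $3,153.39 → $6,445.22
Week 2: $6,445.22 +$215.80 interest = $6,661.02; pay $3,153.39 → $3,507.63
Week 3: $3,507.63 +$215.80 interest = $3,723.43; pay $3,153.39 → $570.04
Week 4: $570.04 +$215.80 interest = $785.84; pay $785.84 → $0.00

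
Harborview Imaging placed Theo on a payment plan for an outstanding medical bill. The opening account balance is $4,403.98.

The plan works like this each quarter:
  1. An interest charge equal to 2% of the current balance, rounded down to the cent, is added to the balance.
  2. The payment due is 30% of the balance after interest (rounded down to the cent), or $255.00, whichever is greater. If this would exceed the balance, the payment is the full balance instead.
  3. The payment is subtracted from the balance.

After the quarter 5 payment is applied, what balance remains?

$817.23

Quarter 1: $4,403.98 +$88.07 interest = $4,492.05; pay $1,347.61 → $3,144.44
Quarter 2: $3,144.44 +$62.88 interest = $3,207.32; pay $962.19 → $2,245.13
Quarter 3: $2,245.13 +$44.90 interest = $2,290.03; pay $687.00 → $1,603.03
Quarter 4: $1,603.03 +$32.06 interest = $1,635.09; pay $490.52 → $1,144.57
Quarter 5: $1,144.57 +$22.89 interest = $1,167.46; pay $350.23 → $817.23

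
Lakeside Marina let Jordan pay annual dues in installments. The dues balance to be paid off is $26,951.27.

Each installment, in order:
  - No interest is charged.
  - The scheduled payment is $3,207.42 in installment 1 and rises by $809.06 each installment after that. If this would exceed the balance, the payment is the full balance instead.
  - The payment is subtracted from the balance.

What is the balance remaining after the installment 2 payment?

$19,727.37

Installment 1: $26,951.27 − $3,207.42 → $23,743.85
Installment 2: $23,743.85 − $4,016.48 → $19,727.37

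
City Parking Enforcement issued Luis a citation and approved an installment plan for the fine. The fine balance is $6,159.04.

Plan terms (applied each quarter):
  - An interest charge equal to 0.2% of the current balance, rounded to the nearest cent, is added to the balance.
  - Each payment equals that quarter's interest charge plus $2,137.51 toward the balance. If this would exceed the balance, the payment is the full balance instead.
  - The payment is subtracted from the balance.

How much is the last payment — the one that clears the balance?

Quarter 1: opening $6,159.04; interest $12.32 → $6,171.36; payment $2,149.83; balance $4,021.53
Quarter 2: opening $4,021.53; interest $8.04 → $4,029.57; payment $2,145.55; balance $1,884.02
Quarter 3: opening $1,884.02; interest $3.77 → $1,887.79; payment $1,887.79; balance $0.00

$1,887.79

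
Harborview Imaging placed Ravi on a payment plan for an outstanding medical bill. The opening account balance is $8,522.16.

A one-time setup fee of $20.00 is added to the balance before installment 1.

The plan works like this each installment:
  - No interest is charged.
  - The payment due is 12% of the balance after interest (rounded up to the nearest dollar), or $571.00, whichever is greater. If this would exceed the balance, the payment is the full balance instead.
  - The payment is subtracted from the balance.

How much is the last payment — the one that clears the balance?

$509.16

# | Opening | Payment | End bal
1 | $8,542.16 | $1,026.00 | $7,516.16
2 | $7,516.16 | $902.00 | $6,614.16
3 | $6,614.16 | $794.00 | $5,820.16
4 | $5,820.16 | $699.00 | $5,121.16
5 | $5,121.16 | $615.00 | $4,506.16
6 | $4,506.16 | $571.00 | $3,935.16
7 | $3,935.16 | $571.00 | $3,364.16
8 | $3,364.16 | $571.00 | $2,793.16
9 | $2,793.16 | $571.00 | $2,222.16
10 | $2,222.16 | $571.00 | $1,651.16
11 | $1,651.16 | $571.00 | $1,080.16
12 | $1,080.16 | $571.00 | $509.16
13 | $509.16 | $509.16 | $0.00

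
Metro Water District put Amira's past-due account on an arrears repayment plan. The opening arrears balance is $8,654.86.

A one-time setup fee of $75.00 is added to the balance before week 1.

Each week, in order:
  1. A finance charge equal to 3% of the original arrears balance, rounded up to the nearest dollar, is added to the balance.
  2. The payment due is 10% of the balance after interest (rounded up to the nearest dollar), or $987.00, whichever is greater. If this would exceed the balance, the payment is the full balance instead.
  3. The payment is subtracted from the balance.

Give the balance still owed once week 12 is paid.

Week 1: opening $8,729.86; interest $260.00 → $8,989.86; payment $987.00; balance $8,002.86
Week 2: opening $8,002.86; interest $260.00 → $8,262.86; payment $987.00; balance $7,275.86
Week 3: opening $7,275.86; interest $260.00 → $7,535.86; payment $987.00; balance $6,548.86
Week 4: opening $6,548.86; interest $260.00 → $6,808.86; payment $987.00; balance $5,821.86
Week 5: opening $5,821.86; interest $260.00 → $6,081.86; payment $987.00; balance $5,094.86
Week 6: opening $5,094.86; interest $260.00 → $5,354.86; payment $987.00; balance $4,367.86
Week 7: opening $4,367.86; interest $260.00 → $4,627.86; payment $987.00; balance $3,640.86
Week 8: opening $3,640.86; interest $260.00 → $3,900.86; payment $987.00; balance $2,913.86
Week 9: opening $2,913.86; interest $260.00 → $3,173.86; payment $987.00; balance $2,186.86
Week 10: opening $2,186.86; interest $260.00 → $2,446.86; payment $987.00; balance $1,459.86
Week 11: opening $1,459.86; interest $260.00 → $1,719.86; payment $987.00; balance $732.86
Week 12: opening $732.86; interest $260.00 → $992.86; payment $987.00; balance $5.86

$5.86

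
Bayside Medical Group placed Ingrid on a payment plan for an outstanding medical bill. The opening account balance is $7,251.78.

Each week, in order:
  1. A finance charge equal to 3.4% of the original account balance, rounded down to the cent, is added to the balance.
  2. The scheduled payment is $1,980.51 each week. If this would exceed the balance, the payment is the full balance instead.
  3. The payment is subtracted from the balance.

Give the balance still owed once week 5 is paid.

Week 1: $7,251.78 +$246.56 interest = $7,498.34; pay $1,980.51 → $5,517.83
Week 2: $5,517.83 +$246.56 interest = $5,764.39; pay $1,980.51 → $3,783.88
Week 3: $3,783.88 +$246.56 interest = $4,030.44; pay $1,980.51 → $2,049.93
Week 4: $2,049.93 +$246.56 interest = $2,296.49; pay $1,980.51 → $315.98
Week 5: $315.98 +$246.56 interest = $562.54; pay $562.54 → $0.00

$0.00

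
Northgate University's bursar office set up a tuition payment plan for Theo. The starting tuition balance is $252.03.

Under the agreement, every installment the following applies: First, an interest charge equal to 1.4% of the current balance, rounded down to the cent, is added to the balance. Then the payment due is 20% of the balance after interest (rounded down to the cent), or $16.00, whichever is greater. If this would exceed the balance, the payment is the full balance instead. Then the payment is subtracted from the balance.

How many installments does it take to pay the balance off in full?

Installment 1: opening $252.03; interest $3.52 → $255.55; payment $51.11; balance $204.44
Installment 2: opening $204.44; interest $2.86 → $207.30; payment $41.46; balance $165.84
Installment 3: opening $165.84; interest $2.32 → $168.16; payment $33.63; balance $134.53
Installment 4: opening $134.53; interest $1.88 → $136.41; payment $27.28; balance $109.13
Installment 5: opening $109.13; interest $1.52 → $110.65; payment $22.13; balance $88.52
Installment 6: opening $88.52; interest $1.23 → $89.75; payment $17.95; balance $71.80
Installment 7: opening $71.80; interest $1.00 → $72.80; payment $16.00; balance $56.80
Installment 8: opening $56.80; interest $0.79 → $57.59; payment $16.00; balance $41.59
Installment 9: opening $41.59; interest $0.58 → $42.17; payment $16.00; balance $26.17
Installment 10: opening $26.17; interest $0.36 → $26.53; payment $16.00; balance $10.53
Installment 11: opening $10.53; interest $0.14 → $10.67; payment $10.67; balance $0.00
Balance reaches $0.00 in installment 11.

11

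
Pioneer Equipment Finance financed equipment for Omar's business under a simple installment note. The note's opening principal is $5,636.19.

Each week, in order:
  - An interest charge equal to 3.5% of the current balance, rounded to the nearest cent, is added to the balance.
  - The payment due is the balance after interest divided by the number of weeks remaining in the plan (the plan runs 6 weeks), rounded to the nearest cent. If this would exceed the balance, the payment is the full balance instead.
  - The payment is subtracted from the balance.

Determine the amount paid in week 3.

$1,041.49

Week 1: opening $5,636.19; interest $197.27 → $5,833.46; payment $972.24; balance $4,861.22
Week 2: opening $4,861.22; interest $170.14 → $5,031.36; payment $1,006.27; balance $4,025.09
Week 3: opening $4,025.09; interest $140.88 → $4,165.97; payment $1,041.49; balance $3,124.48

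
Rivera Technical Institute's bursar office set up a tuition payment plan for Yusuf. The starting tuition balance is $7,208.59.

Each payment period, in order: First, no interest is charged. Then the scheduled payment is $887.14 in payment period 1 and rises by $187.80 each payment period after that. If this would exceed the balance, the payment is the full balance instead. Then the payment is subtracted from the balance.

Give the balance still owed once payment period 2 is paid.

$5,246.51

Payment period 1: $7,208.59 − $887.14 → $6,321.45
Payment period 2: $6,321.45 − $1,074.94 → $5,246.51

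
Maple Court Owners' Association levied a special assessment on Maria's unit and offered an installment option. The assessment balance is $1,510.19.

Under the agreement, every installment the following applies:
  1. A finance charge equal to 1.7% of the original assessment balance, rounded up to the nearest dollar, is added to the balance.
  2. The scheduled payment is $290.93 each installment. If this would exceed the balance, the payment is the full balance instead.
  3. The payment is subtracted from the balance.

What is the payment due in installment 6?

Installment 1: $1,510.19 +$26.00 interest = $1,536.19; pay $290.93 → $1,245.26
Installment 2: $1,245.26 +$26.00 interest = $1,271.26; pay $290.93 → $980.33
Installment 3: $980.33 +$26.00 interest = $1,006.33; pay $290.93 → $715.40
Installment 4: $715.40 +$26.00 interest = $741.40; pay $290.93 → $450.47
Installment 5: $450.47 +$26.00 interest = $476.47; pay $290.93 → $185.54
Installment 6: $185.54 +$26.00 interest = $211.54; pay $211.54 → $0.00

$211.54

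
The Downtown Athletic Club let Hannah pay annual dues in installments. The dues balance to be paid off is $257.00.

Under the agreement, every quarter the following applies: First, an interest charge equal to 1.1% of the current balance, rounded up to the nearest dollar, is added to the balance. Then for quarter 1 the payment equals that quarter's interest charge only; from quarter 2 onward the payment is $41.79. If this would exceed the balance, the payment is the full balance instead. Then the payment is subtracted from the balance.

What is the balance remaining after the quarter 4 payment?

# | Opening | Interest | Payment | End bal
1 | $257.00 | $3.00 | $3.00 | $257.00
2 | $257.00 | $3.00 | $41.79 | $218.21
3 | $218.21 | $3.00 | $41.79 | $179.42
4 | $179.42 | $2.00 | $41.79 | $139.63

$139.63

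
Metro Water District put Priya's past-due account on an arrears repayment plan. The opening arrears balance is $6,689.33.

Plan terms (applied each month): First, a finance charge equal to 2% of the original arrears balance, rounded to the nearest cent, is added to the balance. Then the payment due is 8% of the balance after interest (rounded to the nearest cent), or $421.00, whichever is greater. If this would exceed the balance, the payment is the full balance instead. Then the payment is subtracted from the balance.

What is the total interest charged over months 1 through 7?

$936.53

Month 1: $6,689.33 +$133.79 interest = $6,823.12; pay $545.85 → $6,277.27
Month 2: $6,277.27 +$133.79 interest = $6,411.06; pay $512.88 → $5,898.18
Month 3: $5,898.18 +$133.79 interest = $6,031.97; pay $482.56 → $5,549.41
Month 4: $5,549.41 +$133.79 interest = $5,683.20; pay $454.66 → $5,228.54
Month 5: $5,228.54 +$133.79 interest = $5,362.33; pay $428.99 → $4,933.34
Month 6: $4,933.34 +$133.79 interest = $5,067.13; pay $421.00 → $4,646.13
Month 7: $4,646.13 +$133.79 interest = $4,779.92; pay $421.00 → $4,358.92
Total interest: $133.79 + $133.79 + $133.79 + $133.79 + $133.79 + $133.79 + $133.79 = $936.53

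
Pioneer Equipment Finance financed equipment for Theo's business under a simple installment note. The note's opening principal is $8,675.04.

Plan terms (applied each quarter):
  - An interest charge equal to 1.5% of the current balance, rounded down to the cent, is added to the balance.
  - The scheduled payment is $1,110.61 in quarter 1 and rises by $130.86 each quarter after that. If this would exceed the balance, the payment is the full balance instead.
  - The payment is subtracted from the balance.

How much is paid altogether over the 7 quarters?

Quarter 1: opening $8,675.04; interest $130.12 → $8,805.16; payment $1,110.61; balance $7,694.55
Quarter 2: opening $7,694.55; interest $115.41 → $7,809.96; payment $1,241.47; balance $6,568.49
Quarter 3: opening $6,568.49; interest $98.52 → $6,667.01; payment $1,372.33; balance $5,294.68
Quarter 4: opening $5,294.68; interest $79.42 → $5,374.10; payment $1,503.19; balance $3,870.91
Quarter 5: opening $3,870.91; interest $58.06 → $3,928.97; payment $1,634.05; balance $2,294.92
Quarter 6: opening $2,294.92; interest $34.42 → $2,329.34; payment $1,764.91; balance $564.43
Quarter 7: opening $564.43; interest $8.46 → $572.89; payment $572.89; balance $0.00
Total paid: $9,199.45

$9,199.45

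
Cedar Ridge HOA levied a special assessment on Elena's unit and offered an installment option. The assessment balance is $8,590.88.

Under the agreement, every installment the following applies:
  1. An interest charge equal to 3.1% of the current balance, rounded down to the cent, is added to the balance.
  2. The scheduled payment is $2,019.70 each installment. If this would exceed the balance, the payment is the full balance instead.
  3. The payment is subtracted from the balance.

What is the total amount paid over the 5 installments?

Installment 1: opening $8,590.88; interest $266.31 → $8,857.19; payment $2,019.70; balance $6,837.49
Installment 2: opening $6,837.49; interest $211.96 → $7,049.45; payment $2,019.70; balance $5,029.75
Installment 3: opening $5,029.75; interest $155.92 → $5,185.67; payment $2,019.70; balance $3,165.97
Installment 4: opening $3,165.97; interest $98.14 → $3,264.11; payment $2,019.70; balance $1,244.41
Installment 5: opening $1,244.41; interest $38.57 → $1,282.98; payment $1,282.98; balance $0.00
Total paid: $9,361.78

$9,361.78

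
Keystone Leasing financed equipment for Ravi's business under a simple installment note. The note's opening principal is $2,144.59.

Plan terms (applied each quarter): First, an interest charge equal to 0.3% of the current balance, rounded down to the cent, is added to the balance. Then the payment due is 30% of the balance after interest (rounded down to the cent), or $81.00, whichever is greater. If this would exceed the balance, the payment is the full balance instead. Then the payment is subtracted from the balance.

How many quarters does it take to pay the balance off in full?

# | Opening | Interest | Payment | End bal
1 | $2,144.59 | $6.43 | $645.30 | $1,505.72
2 | $1,505.72 | $4.51 | $453.06 | $1,057.17
3 | $1,057.17 | $3.17 | $318.10 | $742.24
4 | $742.24 | $2.22 | $223.33 | $521.13
5 | $521.13 | $1.56 | $156.80 | $365.89
6 | $365.89 | $1.09 | $110.09 | $256.89
7 | $256.89 | $0.77 | $81.00 | $176.66
8 | $176.66 | $0.52 | $81.00 | $96.18
9 | $96.18 | $0.28 | $81.00 | $15.46
10 | $15.46 | $0.04 | $15.50 | $0.00
Balance reaches $0.00 in quarter 10.

10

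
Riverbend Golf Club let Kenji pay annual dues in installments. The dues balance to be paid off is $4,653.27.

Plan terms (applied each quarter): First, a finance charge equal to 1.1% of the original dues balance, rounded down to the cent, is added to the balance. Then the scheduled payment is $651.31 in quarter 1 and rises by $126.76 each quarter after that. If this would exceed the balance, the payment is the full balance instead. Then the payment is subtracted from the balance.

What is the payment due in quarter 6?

$436.20

# | Opening | Interest | Payment | End bal
1 | $4,653.27 | $51.18 | $651.31 | $4,053.14
2 | $4,053.14 | $51.18 | $778.07 | $3,326.25
3 | $3,326.25 | $51.18 | $904.83 | $2,472.60
4 | $2,472.60 | $51.18 | $1,031.59 | $1,492.19
5 | $1,492.19 | $51.18 | $1,158.35 | $385.02
6 | $385.02 | $51.18 | $436.20 | $0.00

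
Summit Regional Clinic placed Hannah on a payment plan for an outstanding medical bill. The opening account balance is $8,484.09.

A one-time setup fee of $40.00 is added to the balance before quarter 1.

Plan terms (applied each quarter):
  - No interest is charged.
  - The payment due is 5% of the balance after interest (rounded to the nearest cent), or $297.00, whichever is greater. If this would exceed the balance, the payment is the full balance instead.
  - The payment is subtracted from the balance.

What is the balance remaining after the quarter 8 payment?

Quarter 1: opening $8,524.09; payment $426.20; balance $8,097.89
Quarter 2: opening $8,097.89; payment $404.89; balance $7,693.00
Quarter 3: opening $7,693.00; payment $384.65; balance $7,308.35
Quarter 4: opening $7,308.35; payment $365.42; balance $6,942.93
Quarter 5: opening $6,942.93; payment $347.15; balance $6,595.78
Quarter 6: opening $6,595.78; payment $329.79; balance $6,265.99
Quarter 7: opening $6,265.99; payment $313.30; balance $5,952.69
Quarter 8: opening $5,952.69; payment $297.63; balance $5,655.06

$5,655.06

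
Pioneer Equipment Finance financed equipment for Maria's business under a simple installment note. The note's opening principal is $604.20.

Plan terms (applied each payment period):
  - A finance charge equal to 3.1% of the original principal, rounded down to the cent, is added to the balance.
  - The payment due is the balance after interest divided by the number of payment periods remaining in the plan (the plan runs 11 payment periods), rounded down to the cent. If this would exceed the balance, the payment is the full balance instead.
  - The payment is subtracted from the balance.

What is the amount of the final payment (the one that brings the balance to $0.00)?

$111.50

Payment period 1: opening $604.20; interest $18.73 → $622.93; payment $56.63; balance $566.30
Payment period 2: opening $566.30; interest $18.73 → $585.03; payment $58.50; balance $526.53
Payment period 3: opening $526.53; interest $18.73 → $545.26; payment $60.58; balance $484.68
Payment period 4: opening $484.68; interest $18.73 → $503.41; payment $62.92; balance $440.49
Payment period 5: opening $440.49; interest $18.73 → $459.22; payment $65.60; balance $393.62
Payment period 6: opening $393.62; interest $18.73 → $412.35; payment $68.72; balance $343.63
Payment period 7: opening $343.63; interest $18.73 → $362.36; payment $72.47; balance $289.89
Payment period 8: opening $289.89; interest $18.73 → $308.62; payment $77.15; balance $231.47
Payment period 9: opening $231.47; interest $18.73 → $250.20; payment $83.40; balance $166.80
Payment period 10: opening $166.80; interest $18.73 → $185.53; payment $92.76; balance $92.77
Payment period 11: opening $92.77; interest $18.73 → $111.50; payment $111.50; balance $0.00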